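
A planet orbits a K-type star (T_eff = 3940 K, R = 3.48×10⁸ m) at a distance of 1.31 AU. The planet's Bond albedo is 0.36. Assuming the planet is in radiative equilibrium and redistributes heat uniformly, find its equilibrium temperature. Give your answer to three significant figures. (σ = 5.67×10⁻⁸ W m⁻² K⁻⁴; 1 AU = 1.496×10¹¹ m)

T_eq ≈ 105 K

d = 1.31 AU = 1.96×10¹¹ m.
L = 4πR_⋆²σT_⋆⁴ = 4π(3.48×10⁸)² × 5.67×10⁻⁸ × (3940)⁴ = 2.08×10²⁵ W.
S = L/(4πd²) = 43.1 W m⁻².
Energy balance: absorbed = emitted ⇒ πR²·S(1−A) = 4πR²·σT_eq⁴, so T_eq⁴ = S(1−A)/(4σ).
T_eq = [43.1 × 0.64 / (4 × 5.67×10⁻⁸)]^(1/4) = (1.22×10⁸)^(1/4) = 105 K.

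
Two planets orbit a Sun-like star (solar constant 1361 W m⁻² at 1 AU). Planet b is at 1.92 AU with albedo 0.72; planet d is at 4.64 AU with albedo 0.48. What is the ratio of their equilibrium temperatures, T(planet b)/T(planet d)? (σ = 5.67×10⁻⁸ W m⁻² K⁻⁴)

T_eq = [S₀(1−A)/(4σd²)]^(1/4), so T ∝ (1−A)^(1/4) / √d.
T₁ = [1361×0.28/(4×5.67×10⁻⁸×1.92²)]^(1/4) = 146.11 K.
T₂ = [1361×0.52/(4×5.67×10⁻⁸×4.64²)]^(1/4) = 109.72 K.

T₁/T₂ ≈ 1.332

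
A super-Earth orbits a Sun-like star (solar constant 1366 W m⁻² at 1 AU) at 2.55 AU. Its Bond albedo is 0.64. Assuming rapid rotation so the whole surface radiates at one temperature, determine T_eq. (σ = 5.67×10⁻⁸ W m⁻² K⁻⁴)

T_eq ≈ 135 K

Flux at 2.55 AU: S = 1366/2.55² = 210 W m⁻².
Energy balance: absorbed = emitted ⇒ πR²·S(1−A) = 4πR²·σT_eq⁴, so T_eq⁴ = S(1−A)/(4σ).
T_eq = [210 × 0.36 / (4 × 5.67×10⁻⁸)]^(1/4) = (3.33×10⁸)^(1/4) = 135 K.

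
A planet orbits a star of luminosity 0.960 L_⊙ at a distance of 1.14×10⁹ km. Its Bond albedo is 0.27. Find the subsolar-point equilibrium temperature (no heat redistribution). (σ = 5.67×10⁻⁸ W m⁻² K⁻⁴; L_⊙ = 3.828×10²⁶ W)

d = 1.14×10⁹ km = 1.14×10¹² m.
L = 0.960 × 3.828×10²⁶ = 3.67×10²⁶ W.
Flux: S = L/(4πd²) = 3.67×10²⁶/(4π×(1.14×10¹²)²) = 22.5 W m⁻².
At the subsolar point the surface absorbs S(1−A) and emits σT⁴ per unit area — no factor of 4, since only the local patch is in balance.
T = [22.5 × 0.73 / 5.67×10⁻⁸]^(1/4) = (2.90×10⁸)^(1/4) = 130 K.

T_ss ≈ 130 K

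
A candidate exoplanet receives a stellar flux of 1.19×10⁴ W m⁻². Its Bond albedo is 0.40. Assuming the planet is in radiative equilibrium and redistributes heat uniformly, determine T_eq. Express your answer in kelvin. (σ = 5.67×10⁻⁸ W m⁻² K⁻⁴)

Energy balance: absorbed = emitted ⇒ πR²·S(1−A) = 4πR²·σT_eq⁴, so T_eq⁴ = S(1−A)/(4σ).
T_eq = [1.19×10⁴ × 0.60 / (4 × 5.67×10⁻⁸)]^(1/4) = (3.15×10¹⁰)^(1/4) = 421 K.

T_eq ≈ 421 K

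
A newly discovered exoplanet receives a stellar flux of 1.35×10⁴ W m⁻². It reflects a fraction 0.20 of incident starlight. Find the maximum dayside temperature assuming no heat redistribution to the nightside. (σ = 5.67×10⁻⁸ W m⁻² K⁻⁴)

T_ss ≈ 661 K

With no redistribution each surface element balances locally: S(1−A) = σT⁴.
T = [1.35×10⁴ × 0.80 / 5.67×10⁻⁸]^(1/4) = (1.90×10¹¹)^(1/4) = 661 K.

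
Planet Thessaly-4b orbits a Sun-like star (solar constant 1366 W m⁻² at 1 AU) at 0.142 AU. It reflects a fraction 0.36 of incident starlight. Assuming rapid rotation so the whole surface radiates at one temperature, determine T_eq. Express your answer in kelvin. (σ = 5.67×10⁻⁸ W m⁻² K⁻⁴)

Flux at 0.142 AU: S = 1366/0.142² = 6.77×10⁴ W m⁻².
Energy balance: absorbed = emitted ⇒ πR²·S(1−A) = 4πR²·σT_eq⁴, so T_eq⁴ = S(1−A)/(4σ).
T_eq = [6.77×10⁴ × 0.64 / (4 × 5.67×10⁻⁸)]^(1/4) = (1.91×10¹¹)^(1/4) = 661 K.

T_eq ≈ 661 K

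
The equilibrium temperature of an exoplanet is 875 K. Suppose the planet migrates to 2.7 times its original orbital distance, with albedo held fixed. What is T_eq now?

T_eq ∝ L^(1/4) · d^(−1/2).
T′ = 875 / 2.7^(1/2) = 533 K.

T_eq ≈ 533 K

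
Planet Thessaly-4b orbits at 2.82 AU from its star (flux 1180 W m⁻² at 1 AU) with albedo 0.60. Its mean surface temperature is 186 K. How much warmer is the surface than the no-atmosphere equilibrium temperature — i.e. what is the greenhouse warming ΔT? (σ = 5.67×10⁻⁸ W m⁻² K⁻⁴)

S = 1180/2.82² = 148.4 W m⁻².
T_eq = [S(1−A)/(4σ)]^(1/4) = [148.4×0.40/(4×5.67×10⁻⁸)]^(1/4) = 127.2 K.
ΔT = T_surf − T_eq = 186 − 127.2.

ΔT ≈ 58.8 K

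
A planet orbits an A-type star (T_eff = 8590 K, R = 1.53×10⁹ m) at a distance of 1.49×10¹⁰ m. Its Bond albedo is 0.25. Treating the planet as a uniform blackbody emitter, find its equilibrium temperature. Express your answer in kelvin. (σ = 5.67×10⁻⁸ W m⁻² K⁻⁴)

L = 4πR_⋆²σT_⋆⁴ = 4π(1.53×10⁹)² × 5.67×10⁻⁸ × (8590)⁴ = 9.08×10²⁷ W.
S = L/(4πd²) = 3.26×10⁶ W m⁻².
Energy balance: absorbed = emitted ⇒ πR²·S(1−A) = 4πR²·σT_eq⁴, so T_eq⁴ = S(1−A)/(4σ).
T_eq = [3.26×10⁶ × 0.75 / (4 × 5.67×10⁻⁸)]^(1/4) = (1.08×10¹³)^(1/4) = 1810 K.

T_eq ≈ 1810 K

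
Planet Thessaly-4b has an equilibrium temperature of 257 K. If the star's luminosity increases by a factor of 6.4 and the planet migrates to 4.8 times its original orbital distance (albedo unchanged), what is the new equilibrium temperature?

T_eq ∝ L^(1/4) · d^(−1/2).
T′ = 257 × 6.4^(1/4) / 4.8^(1/2) = 187 K.

T_eq ≈ 187 K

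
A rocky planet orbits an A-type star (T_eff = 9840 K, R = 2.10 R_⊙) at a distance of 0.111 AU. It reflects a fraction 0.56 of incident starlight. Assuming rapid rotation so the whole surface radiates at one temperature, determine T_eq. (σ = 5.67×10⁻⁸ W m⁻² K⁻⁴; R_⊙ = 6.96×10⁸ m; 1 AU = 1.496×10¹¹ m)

T_eq ≈ 1680 K

R_⋆ = 2.10 × 6.96×10⁸ = 1.46×10⁹ m.
d = 0.111 AU = 1.66×10¹⁰ m.
L = 4πR_⋆²σT_⋆⁴ = 4π(1.46×10⁹)² × 5.67×10⁻⁸ × (9840)⁴ = 1.43×10²⁸ W.
S = L/(4πd²) = 4.12×10⁶ W m⁻².
Energy balance: absorbed = emitted ⇒ πR²·S(1−A) = 4πR²·σT_eq⁴, so T_eq⁴ = S(1−A)/(4σ).
T_eq = [4.12×10⁶ × 0.44 / (4 × 5.67×10⁻⁸)]^(1/4) = (7.99×10¹²)^(1/4) = 1680 K.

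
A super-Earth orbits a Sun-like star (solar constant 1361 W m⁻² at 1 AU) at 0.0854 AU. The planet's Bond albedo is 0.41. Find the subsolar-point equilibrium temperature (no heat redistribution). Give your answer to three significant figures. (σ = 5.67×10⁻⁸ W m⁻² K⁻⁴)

Flux at 0.0854 AU: S = 1361/0.0854² = 1.87×10⁵ W m⁻².
At the subsolar point the surface absorbs S(1−A) and emits σT⁴ per unit area — no factor of 4, since only the local patch is in balance.
T = [1.87×10⁵ × 0.59 / 5.67×10⁻⁸]^(1/4) = (1.94×10¹²)^(1/4) = 1180 K.

T_ss ≈ 1180 K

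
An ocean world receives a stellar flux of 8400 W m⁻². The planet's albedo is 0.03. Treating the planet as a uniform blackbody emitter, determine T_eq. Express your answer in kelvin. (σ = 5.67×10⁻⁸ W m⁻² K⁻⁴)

T_eq ≈ 435 K

Energy balance: absorbed = emitted ⇒ πR²·S(1−A) = 4πR²·σT_eq⁴, so T_eq⁴ = S(1−A)/(4σ).
T_eq = [8400 × 0.97 / (4 × 5.67×10⁻⁸)]^(1/4) = (3.59×10¹⁰)^(1/4) = 435 K.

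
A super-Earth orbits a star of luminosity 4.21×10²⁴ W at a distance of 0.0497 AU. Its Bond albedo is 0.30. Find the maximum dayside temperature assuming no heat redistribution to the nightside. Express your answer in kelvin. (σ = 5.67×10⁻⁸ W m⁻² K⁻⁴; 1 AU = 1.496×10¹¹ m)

T_ss ≈ 523 K

d = 0.0497 AU = 7.44×10⁹ m.
Flux: S = L/(4πd²) = 4.21×10²⁴/(4π×(7.44×10⁹)²) = 6060 W m⁻².
With no redistribution each surface element balances locally: S(1−A) = σT⁴.
T = [6060 × 0.70 / 5.67×10⁻⁸]^(1/4) = (7.48×10¹⁰)^(1/4) = 523 K.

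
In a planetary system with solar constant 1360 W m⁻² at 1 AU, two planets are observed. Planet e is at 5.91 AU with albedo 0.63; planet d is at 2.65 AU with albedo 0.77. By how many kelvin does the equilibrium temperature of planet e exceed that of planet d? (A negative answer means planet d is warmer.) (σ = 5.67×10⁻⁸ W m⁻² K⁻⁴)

ΔT ≈ -29.1 K

T_eq = [S₀(1−A)/(4σd²)]^(1/4), so T ∝ (1−A)^(1/4) / √d.
T₁ = [1360×0.37/(4×5.67×10⁻⁸×5.91²)]^(1/4) = 89.28 K.
T₂ = [1360×0.23/(4×5.67×10⁻⁸×2.65²)]^(1/4) = 118.38 K.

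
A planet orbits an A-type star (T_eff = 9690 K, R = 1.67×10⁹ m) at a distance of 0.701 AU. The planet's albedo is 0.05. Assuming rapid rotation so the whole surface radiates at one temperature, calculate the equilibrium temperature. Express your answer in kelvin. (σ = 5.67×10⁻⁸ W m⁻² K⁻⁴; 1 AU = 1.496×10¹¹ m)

d = 0.701 AU = 1.05×10¹¹ m.
L = 4πR_⋆²σT_⋆⁴ = 4π(1.67×10⁹)² × 5.67×10⁻⁸ × (9690)⁴ = 1.75×10²⁸ W.
S = L/(4πd²) = 1.27×10⁵ W m⁻².
Energy balance: absorbed = emitted ⇒ πR²·S(1−A) = 4πR²·σT_eq⁴, so T_eq⁴ = S(1−A)/(4σ).
T_eq = [1.27×10⁵ × 0.95 / (4 × 5.67×10⁻⁸)]^(1/4) = (5.31×10¹¹)^(1/4) = 854 K.

T_eq ≈ 854 K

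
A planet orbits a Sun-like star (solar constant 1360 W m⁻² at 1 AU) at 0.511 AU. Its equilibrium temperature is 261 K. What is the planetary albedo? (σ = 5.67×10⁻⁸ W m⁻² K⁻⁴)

A ≈ 0.80

Flux at 0.511 AU: S = 1360/0.511² = 5210 W m⁻².
From T_eq⁴ = S(1−A)/(4σ): 1−A = 4σT_eq⁴/S.
1−A = 4 × 5.67×10⁻⁸ × (261)⁴ / 5210 = 0.202.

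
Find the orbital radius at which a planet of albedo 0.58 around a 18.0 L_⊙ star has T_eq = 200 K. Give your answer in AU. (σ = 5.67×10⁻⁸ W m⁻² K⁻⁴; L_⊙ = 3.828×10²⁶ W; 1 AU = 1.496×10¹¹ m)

d ≈ 5.33 AU

L = 18.0 × 3.828×10²⁶ = 6.89×10²⁷ W.
From T_eq⁴ = L(1−A)/(16πσd²): d = √[L(1−A)/(16πσT_eq⁴)].
d = √[6.89×10²⁷ × 0.42 / (16π × 5.67×10⁻⁸ × (200)⁴)] = 7.97×10¹¹ m = 5.33 AU.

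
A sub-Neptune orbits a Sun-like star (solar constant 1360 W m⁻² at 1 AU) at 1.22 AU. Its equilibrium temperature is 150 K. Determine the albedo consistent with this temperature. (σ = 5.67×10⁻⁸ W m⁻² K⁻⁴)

A ≈ 0.87

Flux at 1.22 AU: S = 1360/1.22² = 914 W m⁻².
From T_eq⁴ = S(1−A)/(4σ): 1−A = 4σT_eq⁴/S.
1−A = 4 × 5.67×10⁻⁸ × (150)⁴ / 914 = 0.126.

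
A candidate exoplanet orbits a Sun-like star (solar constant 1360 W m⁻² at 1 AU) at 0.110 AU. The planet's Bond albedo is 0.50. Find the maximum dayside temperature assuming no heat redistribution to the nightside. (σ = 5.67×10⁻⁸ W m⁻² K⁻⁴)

Flux at 0.110 AU: S = 1360/0.110² = 1.12×10⁵ W m⁻².
With no redistribution each surface element balances locally: S(1−A) = σT⁴.
T = [1.12×10⁵ × 0.50 / 5.67×10⁻⁸]^(1/4) = (9.91×10¹¹)^(1/4) = 998 K.

T_ss ≈ 998 K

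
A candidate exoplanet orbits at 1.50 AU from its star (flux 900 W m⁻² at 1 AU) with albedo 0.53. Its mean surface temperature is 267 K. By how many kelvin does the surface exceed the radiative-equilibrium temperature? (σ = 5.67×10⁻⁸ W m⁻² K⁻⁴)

ΔT ≈ 97.3 K

S = 900/1.50² = 400.0 W m⁻².
T_eq = [S(1−A)/(4σ)]^(1/4) = [400.0×0.47/(4×5.67×10⁻⁸)]^(1/4) = 169.7 K.
ΔT = T_surf − T_eq = 267 − 169.7.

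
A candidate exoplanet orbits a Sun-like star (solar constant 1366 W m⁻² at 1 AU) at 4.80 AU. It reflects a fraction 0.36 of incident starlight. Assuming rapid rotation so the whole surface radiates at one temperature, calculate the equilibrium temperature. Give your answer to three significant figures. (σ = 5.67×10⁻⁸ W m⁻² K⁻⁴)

T_eq ≈ 114 K

Flux at 4.80 AU: S = 1366/4.80² = 59.3 W m⁻².
Energy balance: absorbed = emitted ⇒ πR²·S(1−A) = 4πR²·σT_eq⁴, so T_eq⁴ = S(1−A)/(4σ).
T_eq = [59.3 × 0.64 / (4 × 5.67×10⁻⁸)]^(1/4) = (1.67×10⁸)^(1/4) = 114 K.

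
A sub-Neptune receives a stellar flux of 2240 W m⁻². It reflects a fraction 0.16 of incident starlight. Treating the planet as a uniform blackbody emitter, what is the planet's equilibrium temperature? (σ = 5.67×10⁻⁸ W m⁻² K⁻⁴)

Energy balance: absorbed = emitted ⇒ πR²·S(1−A) = 4πR²·σT_eq⁴, so T_eq⁴ = S(1−A)/(4σ).
T_eq = [2240 × 0.84 / (4 × 5.67×10⁻⁸)]^(1/4) = (8.30×10⁹)^(1/4) = 302 K.

T_eq ≈ 302 K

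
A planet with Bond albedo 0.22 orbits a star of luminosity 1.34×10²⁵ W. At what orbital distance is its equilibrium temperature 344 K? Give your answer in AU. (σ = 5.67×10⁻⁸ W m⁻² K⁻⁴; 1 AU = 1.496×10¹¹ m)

From T_eq⁴ = L(1−A)/(16πσd²): d = √[L(1−A)/(16πσT_eq⁴)].
d = √[1.34×10²⁵ × 0.78 / (16π × 5.67×10⁻⁸ × (344)⁴)] = 1.62×10¹⁰ m = 0.108 AU.

d ≈ 0.108 AU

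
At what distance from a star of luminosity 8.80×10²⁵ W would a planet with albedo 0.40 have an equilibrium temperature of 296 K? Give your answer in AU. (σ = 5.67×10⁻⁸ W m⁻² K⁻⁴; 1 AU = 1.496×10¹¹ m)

From T_eq⁴ = L(1−A)/(16πσd²): d = √[L(1−A)/(16πσT_eq⁴)].
d = √[8.80×10²⁵ × 0.60 / (16π × 5.67×10⁻⁸ × (296)⁴)] = 4.91×10¹⁰ m = 0.328 AU.

d ≈ 0.328 AU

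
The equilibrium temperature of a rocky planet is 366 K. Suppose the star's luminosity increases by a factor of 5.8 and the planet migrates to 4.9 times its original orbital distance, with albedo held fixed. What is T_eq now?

T_eq ∝ L^(1/4) · d^(−1/2).
T′ = 366 × 5.8^(1/4) / 4.9^(1/2) = 257 K.

T_eq ≈ 257 K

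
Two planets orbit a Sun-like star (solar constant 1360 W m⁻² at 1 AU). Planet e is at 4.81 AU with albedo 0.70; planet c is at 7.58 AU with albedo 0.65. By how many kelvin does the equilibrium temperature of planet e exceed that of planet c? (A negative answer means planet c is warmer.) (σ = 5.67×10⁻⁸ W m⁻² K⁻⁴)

T_eq = [S₀(1−A)/(4σd²)]^(1/4), so T ∝ (1−A)^(1/4) / √d.
T₁ = [1360×0.30/(4×5.67×10⁻⁸×4.81²)]^(1/4) = 93.90 K.
T₂ = [1360×0.35/(4×5.67×10⁻⁸×7.58²)]^(1/4) = 77.74 K.

ΔT ≈ 16.2 K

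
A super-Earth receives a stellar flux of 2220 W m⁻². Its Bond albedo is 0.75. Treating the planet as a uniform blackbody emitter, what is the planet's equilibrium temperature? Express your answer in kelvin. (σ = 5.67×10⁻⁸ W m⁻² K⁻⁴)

T_eq ≈ 222 K

Energy balance: absorbed = emitted ⇒ πR²·S(1−A) = 4πR²·σT_eq⁴, so T_eq⁴ = S(1−A)/(4σ).
T_eq = [2220 × 0.25 / (4 × 5.67×10⁻⁸)]^(1/4) = (2.45×10⁹)^(1/4) = 222 K.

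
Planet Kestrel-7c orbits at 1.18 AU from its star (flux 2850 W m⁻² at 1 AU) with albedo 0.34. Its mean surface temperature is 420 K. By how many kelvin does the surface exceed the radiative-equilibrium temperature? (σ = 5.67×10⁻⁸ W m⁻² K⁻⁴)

S = 2850/1.18² = 2047 W m⁻².
T_eq = [S(1−A)/(4σ)]^(1/4) = [2047×0.66/(4×5.67×10⁻⁸)]^(1/4) = 277.8 K.
ΔT = T_surf − T_eq = 420 − 277.8.

ΔT ≈ 142.2 K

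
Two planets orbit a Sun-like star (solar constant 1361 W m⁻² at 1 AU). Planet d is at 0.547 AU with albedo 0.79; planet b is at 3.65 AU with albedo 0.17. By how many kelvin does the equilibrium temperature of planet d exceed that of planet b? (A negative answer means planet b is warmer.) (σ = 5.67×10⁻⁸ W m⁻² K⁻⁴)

T_eq = [S₀(1−A)/(4σd²)]^(1/4), so T ∝ (1−A)^(1/4) / √d.
T₁ = [1361×0.21/(4×5.67×10⁻⁸×0.547²)]^(1/4) = 254.75 K.
T₂ = [1361×0.83/(4×5.67×10⁻⁸×3.65²)]^(1/4) = 139.05 K.

ΔT ≈ 115.7 K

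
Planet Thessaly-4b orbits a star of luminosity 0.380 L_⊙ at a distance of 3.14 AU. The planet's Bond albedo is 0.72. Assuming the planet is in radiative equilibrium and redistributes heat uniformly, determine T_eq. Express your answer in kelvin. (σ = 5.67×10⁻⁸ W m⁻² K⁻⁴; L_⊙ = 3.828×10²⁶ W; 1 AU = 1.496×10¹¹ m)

d = 3.14 AU = 4.70×10¹¹ m.
L = 0.380 × 3.828×10²⁶ = 1.45×10²⁶ W.
Flux: S = L/(4πd²) = 1.45×10²⁶/(4π×(4.70×10¹¹)²) = 52.5 W m⁻².
Energy balance: absorbed = emitted ⇒ πR²·S(1−A) = 4πR²·σT_eq⁴, so T_eq⁴ = S(1−A)/(4σ).
T_eq = [52.5 × 0.28 / (4 × 5.67×10⁻⁸)]^(1/4) = (6.48×10⁷)^(1/4) = 89.7 K.

T_eq ≈ 89.7 K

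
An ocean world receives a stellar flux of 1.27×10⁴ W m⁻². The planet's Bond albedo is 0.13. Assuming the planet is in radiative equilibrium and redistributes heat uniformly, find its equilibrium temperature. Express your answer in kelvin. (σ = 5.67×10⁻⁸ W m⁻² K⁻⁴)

Energy balance: absorbed = emitted ⇒ πR²·S(1−A) = 4πR²·σT_eq⁴, so T_eq⁴ = S(1−A)/(4σ).
T_eq = [1.27×10⁴ × 0.87 / (4 × 5.67×10⁻⁸)]^(1/4) = (4.87×10¹⁰)^(1/4) = 470 K.

T_eq ≈ 470 K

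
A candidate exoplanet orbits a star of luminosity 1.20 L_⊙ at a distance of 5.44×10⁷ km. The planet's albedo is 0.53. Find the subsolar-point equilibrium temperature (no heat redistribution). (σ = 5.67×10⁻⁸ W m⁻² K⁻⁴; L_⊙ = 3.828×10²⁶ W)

T_ss ≈ 566 K

d = 5.44×10⁷ km = 5.44×10¹⁰ m.
L = 1.20 × 3.828×10²⁶ = 4.59×10²⁶ W.
Flux: S = L/(4πd²) = 4.59×10²⁶/(4π×(5.44×10¹⁰)²) = 1.24×10⁴ W m⁻².
At the subsolar point the surface absorbs S(1−A) and emits σT⁴ per unit area — no factor of 4, since only the local patch is in balance.
T = [1.24×10⁴ × 0.47 / 5.67×10⁻⁸]^(1/4) = (1.02×10¹¹)^(1/4) = 566 K.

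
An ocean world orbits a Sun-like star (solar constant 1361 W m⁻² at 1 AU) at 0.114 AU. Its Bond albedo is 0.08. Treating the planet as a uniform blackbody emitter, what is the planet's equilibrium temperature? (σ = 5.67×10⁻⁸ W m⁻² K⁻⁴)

Flux at 0.114 AU: S = 1361/0.114² = 1.05×10⁵ W m⁻².
Energy balance: absorbed = emitted ⇒ πR²·S(1−A) = 4πR²·σT_eq⁴, so T_eq⁴ = S(1−A)/(4σ).
T_eq = [1.05×10⁵ × 0.92 / (4 × 5.67×10⁻⁸)]^(1/4) = (4.25×10¹¹)^(1/4) = 807 K.

T_eq ≈ 807 K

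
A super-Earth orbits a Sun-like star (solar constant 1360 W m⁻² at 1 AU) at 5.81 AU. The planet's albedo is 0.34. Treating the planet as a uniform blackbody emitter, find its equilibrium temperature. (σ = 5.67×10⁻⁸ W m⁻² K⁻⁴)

Flux at 5.81 AU: S = 1360/5.81² = 40.3 W m⁻².
Energy balance: absorbed = emitted ⇒ πR²·S(1−A) = 4πR²·σT_eq⁴, so T_eq⁴ = S(1−A)/(4σ).
T_eq = [40.3 × 0.66 / (4 × 5.67×10⁻⁸)]^(1/4) = (1.17×10⁸)^(1/4) = 104 K.

T_eq ≈ 104 K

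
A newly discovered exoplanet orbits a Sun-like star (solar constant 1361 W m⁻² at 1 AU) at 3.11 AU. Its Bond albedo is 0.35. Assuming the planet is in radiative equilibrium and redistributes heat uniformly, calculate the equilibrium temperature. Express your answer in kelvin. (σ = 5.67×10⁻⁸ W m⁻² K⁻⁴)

Flux at 3.11 AU: S = 1361/3.11² = 141 W m⁻².
Energy balance: absorbed = emitted ⇒ πR²·S(1−A) = 4πR²·σT_eq⁴, so T_eq⁴ = S(1−A)/(4σ).
T_eq = [141 × 0.65 / (4 × 5.67×10⁻⁸)]^(1/4) = (4.03×10⁸)^(1/4) = 142 K.

T_eq ≈ 142 K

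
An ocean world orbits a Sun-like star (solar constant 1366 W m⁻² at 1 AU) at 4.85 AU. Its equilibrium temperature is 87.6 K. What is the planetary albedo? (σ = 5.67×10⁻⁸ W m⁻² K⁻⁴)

A ≈ 0.77

Flux at 4.85 AU: S = 1366/4.85² = 58.1 W m⁻².
From T_eq⁴ = S(1−A)/(4σ): 1−A = 4σT_eq⁴/S.
1−A = 4 × 5.67×10⁻⁸ × (87.6)⁴ / 58.1 = 0.230.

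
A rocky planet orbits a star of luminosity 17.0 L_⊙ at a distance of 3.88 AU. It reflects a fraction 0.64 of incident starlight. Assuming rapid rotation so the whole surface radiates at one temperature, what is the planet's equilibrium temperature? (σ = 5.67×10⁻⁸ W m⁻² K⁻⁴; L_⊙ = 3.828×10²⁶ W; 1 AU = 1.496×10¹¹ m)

d = 3.88 AU = 5.80×10¹¹ m.
L = 17.0 × 3.828×10²⁶ = 6.51×10²⁷ W.
Flux: S = L/(4πd²) = 6.51×10²⁷/(4π×(5.80×10¹¹)²) = 1540 W m⁻².
Energy balance: absorbed = emitted ⇒ πR²·S(1−A) = 4πR²·σT_eq⁴, so T_eq⁴ = S(1−A)/(4σ).
T_eq = [1540 × 0.36 / (4 × 5.67×10⁻⁸)]^(1/4) = (2.44×10⁹)^(1/4) = 222 K.

T_eq ≈ 222 K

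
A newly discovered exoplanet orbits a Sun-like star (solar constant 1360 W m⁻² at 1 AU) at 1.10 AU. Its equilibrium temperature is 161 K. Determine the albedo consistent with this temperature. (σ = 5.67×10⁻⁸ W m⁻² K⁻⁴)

Flux at 1.10 AU: S = 1360/1.10² = 1120 W m⁻².
From T_eq⁴ = S(1−A)/(4σ): 1−A = 4σT_eq⁴/S.
1−A = 4 × 5.67×10⁻⁸ × (161)⁴ / 1120 = 0.136.

A ≈ 0.86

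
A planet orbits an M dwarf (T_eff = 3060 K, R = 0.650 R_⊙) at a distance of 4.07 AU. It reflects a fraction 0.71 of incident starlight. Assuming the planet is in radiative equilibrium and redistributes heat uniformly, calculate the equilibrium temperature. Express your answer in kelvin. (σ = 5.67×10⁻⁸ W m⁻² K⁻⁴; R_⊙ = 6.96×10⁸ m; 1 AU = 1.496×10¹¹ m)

R_⋆ = 0.650 × 6.96×10⁸ = 4.52×10⁸ m.
d = 4.07 AU = 6.09×10¹¹ m.
L = 4πR_⋆²σT_⋆⁴ = 4π(4.52×10⁸)² × 5.67×10⁻⁸ × (3060)⁴ = 1.28×10²⁵ W.
S = L/(4πd²) = 2.74 W m⁻².
Energy balance: absorbed = emitted ⇒ πR²·S(1−A) = 4πR²·σT_eq⁴, so T_eq⁴ = S(1−A)/(4σ).
T_eq = [2.74 × 0.29 / (4 × 5.67×10⁻⁸)]^(1/4) = (3.51×10⁶)^(1/4) = 43.3 K.

T_eq ≈ 43.3 K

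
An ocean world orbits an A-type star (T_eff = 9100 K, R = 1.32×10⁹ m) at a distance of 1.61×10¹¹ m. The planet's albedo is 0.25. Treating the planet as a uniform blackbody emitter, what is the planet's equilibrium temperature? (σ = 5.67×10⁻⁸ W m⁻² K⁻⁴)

L = 4πR_⋆²σT_⋆⁴ = 4π(1.32×10⁹)² × 5.67×10⁻⁸ × (9100)⁴ = 8.51×10²⁷ W.
S = L/(4πd²) = 2.61×10⁴ W m⁻².
Energy balance: absorbed = emitted ⇒ πR²·S(1−A) = 4πR²·σT_eq⁴, so T_eq⁴ = S(1−A)/(4σ).
T_eq = [2.61×10⁴ × 0.75 / (4 × 5.67×10⁻⁸)]^(1/4) = (8.64×10¹⁰)^(1/4) = 542 K.

T_eq ≈ 542 K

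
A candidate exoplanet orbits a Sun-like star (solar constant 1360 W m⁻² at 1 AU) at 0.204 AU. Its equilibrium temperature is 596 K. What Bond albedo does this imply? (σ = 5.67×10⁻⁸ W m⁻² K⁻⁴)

Flux at 0.204 AU: S = 1360/0.204² = 3.27×10⁴ W m⁻².
From T_eq⁴ = S(1−A)/(4σ): 1−A = 4σT_eq⁴/S.
1−A = 4 × 5.67×10⁻⁸ × (596)⁴ / 3.27×10⁴ = 0.876.

A ≈ 0.12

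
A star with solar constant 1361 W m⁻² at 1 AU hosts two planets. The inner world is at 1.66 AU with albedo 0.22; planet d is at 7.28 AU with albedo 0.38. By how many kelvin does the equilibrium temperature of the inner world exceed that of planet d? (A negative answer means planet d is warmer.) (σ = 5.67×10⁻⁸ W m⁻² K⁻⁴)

ΔT ≈ 111.5 K

T_eq = [S₀(1−A)/(4σd²)]^(1/4), so T ∝ (1−A)^(1/4) / √d.
T₁ = [1361×0.78/(4×5.67×10⁻⁸×1.66²)]^(1/4) = 203.01 K.
T₂ = [1361×0.62/(4×5.67×10⁻⁸×7.28²)]^(1/4) = 91.53 K.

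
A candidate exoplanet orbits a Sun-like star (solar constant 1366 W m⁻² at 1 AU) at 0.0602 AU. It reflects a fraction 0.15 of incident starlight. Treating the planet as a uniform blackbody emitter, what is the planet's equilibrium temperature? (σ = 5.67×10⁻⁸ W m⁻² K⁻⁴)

T_eq ≈ 1090 K

Flux at 0.0602 AU: S = 1366/0.0602² = 3.77×10⁵ W m⁻².
Energy balance: absorbed = emitted ⇒ πR²·S(1−A) = 4πR²·σT_eq⁴, so T_eq⁴ = S(1−A)/(4σ).
T_eq = [3.77×10⁵ × 0.85 / (4 × 5.67×10⁻⁸)]^(1/4) = (1.41×10¹²)^(1/4) = 1090 K.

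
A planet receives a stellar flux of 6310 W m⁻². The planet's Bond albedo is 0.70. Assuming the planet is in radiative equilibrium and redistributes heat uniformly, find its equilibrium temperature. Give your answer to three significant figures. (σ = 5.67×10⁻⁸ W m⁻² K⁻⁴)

T_eq ≈ 302 K

Energy balance: absorbed = emitted ⇒ πR²·S(1−A) = 4πR²·σT_eq⁴, so T_eq⁴ = S(1−A)/(4σ).
T_eq = [6310 × 0.30 / (4 × 5.67×10⁻⁸)]^(1/4) = (8.35×10⁹)^(1/4) = 302 K.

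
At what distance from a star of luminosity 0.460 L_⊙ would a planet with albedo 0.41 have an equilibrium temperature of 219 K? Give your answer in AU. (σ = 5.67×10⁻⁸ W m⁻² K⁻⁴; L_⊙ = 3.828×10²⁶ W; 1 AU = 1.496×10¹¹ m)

d ≈ 0.841 AU

L = 0.460 × 3.828×10²⁶ = 1.76×10²⁶ W.
From T_eq⁴ = L(1−A)/(16πσd²): d = √[L(1−A)/(16πσT_eq⁴)].
d = √[1.76×10²⁶ × 0.59 / (16π × 5.67×10⁻⁸ × (219)⁴)] = 1.26×10¹¹ m = 0.841 AU.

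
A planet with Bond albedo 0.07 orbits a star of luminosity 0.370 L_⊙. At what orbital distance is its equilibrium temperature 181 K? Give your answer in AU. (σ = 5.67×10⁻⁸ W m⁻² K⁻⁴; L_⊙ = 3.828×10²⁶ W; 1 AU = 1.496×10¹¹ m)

d ≈ 1.39 AU

L = 0.370 × 3.828×10²⁶ = 1.42×10²⁶ W.
From T_eq⁴ = L(1−A)/(16πσd²): d = √[L(1−A)/(16πσT_eq⁴)].
d = √[1.42×10²⁶ × 0.93 / (16π × 5.67×10⁻⁸ × (181)⁴)] = 2.08×10¹¹ m = 1.39 AU.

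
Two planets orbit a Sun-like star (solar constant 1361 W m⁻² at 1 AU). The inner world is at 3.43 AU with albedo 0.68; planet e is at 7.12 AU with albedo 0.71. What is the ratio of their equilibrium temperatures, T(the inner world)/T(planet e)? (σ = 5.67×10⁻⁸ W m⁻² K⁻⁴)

T₁/T₂ ≈ 1.477

T_eq = [S₀(1−A)/(4σd²)]^(1/4), so T ∝ (1−A)^(1/4) / √d.
T₁ = [1361×0.32/(4×5.67×10⁻⁸×3.43²)]^(1/4) = 113.03 K.
T₂ = [1361×0.29/(4×5.67×10⁻⁸×7.12²)]^(1/4) = 76.54 K.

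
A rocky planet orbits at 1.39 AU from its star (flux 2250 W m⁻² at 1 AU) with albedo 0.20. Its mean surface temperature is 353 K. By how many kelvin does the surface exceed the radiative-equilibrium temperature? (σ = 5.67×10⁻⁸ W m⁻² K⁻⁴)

ΔT ≈ 99.8 K

S = 2250/1.39² = 1165 W m⁻².
T_eq = [S(1−A)/(4σ)]^(1/4) = [1165×0.80/(4×5.67×10⁻⁸)]^(1/4) = 253.2 K.
ΔT = T_surf − T_eq = 353 − 253.2.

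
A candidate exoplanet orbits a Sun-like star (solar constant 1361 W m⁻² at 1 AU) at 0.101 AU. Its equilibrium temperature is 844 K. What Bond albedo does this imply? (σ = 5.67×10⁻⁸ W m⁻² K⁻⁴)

A ≈ 0.14

Flux at 0.101 AU: S = 1361/0.101² = 1.33×10⁵ W m⁻².
From T_eq⁴ = S(1−A)/(4σ): 1−A = 4σT_eq⁴/S.
1−A = 4 × 5.67×10⁻⁸ × (844)⁴ / 1.33×10⁵ = 0.863.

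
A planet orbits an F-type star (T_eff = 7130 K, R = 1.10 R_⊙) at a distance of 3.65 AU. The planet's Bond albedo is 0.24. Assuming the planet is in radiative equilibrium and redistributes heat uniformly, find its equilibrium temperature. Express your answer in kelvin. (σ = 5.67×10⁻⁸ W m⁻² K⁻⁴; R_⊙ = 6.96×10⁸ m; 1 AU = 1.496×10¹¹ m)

R_⋆ = 1.10 × 6.96×10⁸ = 7.66×10⁸ m.
d = 3.65 AU = 5.46×10¹¹ m.
L = 4πR_⋆²σT_⋆⁴ = 4π(7.66×10⁸)² × 5.67×10⁻⁸ × (7130)⁴ = 1.08×10²⁷ W.
S = L/(4πd²) = 288 W m⁻².
Energy balance: absorbed = emitted ⇒ πR²·S(1−A) = 4πR²·σT_eq⁴, so T_eq⁴ = S(1−A)/(4σ).
T_eq = [288 × 0.76 / (4 × 5.67×10⁻⁸)]^(1/4) = (9.65×10⁸)^(1/4) = 176 K.

T_eq ≈ 176 K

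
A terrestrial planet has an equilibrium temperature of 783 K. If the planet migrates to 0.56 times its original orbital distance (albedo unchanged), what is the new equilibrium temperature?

T_eq ∝ L^(1/4) · d^(−1/2).
T′ = 783 / 0.56^(1/2) = 1050 K.

T_eq ≈ 1050 K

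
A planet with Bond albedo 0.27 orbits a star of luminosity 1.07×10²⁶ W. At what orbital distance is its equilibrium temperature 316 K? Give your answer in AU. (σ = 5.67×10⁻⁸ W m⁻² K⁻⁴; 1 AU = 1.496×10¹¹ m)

From T_eq⁴ = L(1−A)/(16πσd²): d = √[L(1−A)/(16πσT_eq⁴)].
d = √[1.07×10²⁶ × 0.73 / (16π × 5.67×10⁻⁸ × (316)⁴)] = 5.24×10¹⁰ m = 0.350 AU.

d ≈ 0.350 AU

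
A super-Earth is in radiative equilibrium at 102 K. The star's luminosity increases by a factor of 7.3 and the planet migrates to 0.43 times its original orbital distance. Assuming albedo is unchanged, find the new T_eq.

T_eq ≈ 256 K

T_eq ∝ L^(1/4) · d^(−1/2).
T′ = 102 × 7.3^(1/4) / 0.43^(1/2) = 256 K.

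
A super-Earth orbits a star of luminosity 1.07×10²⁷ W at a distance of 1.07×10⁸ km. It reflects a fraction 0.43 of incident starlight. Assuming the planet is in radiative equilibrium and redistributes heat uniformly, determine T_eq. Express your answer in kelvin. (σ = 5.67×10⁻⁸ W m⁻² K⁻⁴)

T_eq ≈ 370 K

d = 1.07×10⁸ km = 1.07×10¹¹ m.
Flux: S = L/(4πd²) = 1.07×10²⁷/(4π×(1.07×10¹¹)²) = 7440 W m⁻².
Energy balance: absorbed = emitted ⇒ πR²·S(1−A) = 4πR²·σT_eq⁴, so T_eq⁴ = S(1−A)/(4σ).
T_eq = [7440 × 0.57 / (4 × 5.67×10⁻⁸)]^(1/4) = (1.87×10¹⁰)^(1/4) = 370 K.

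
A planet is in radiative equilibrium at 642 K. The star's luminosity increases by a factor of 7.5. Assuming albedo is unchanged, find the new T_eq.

T_eq ≈ 1060 K

T_eq ∝ L^(1/4) · d^(−1/2).
T′ = 642 × 7.5^(1/4) = 1060 K.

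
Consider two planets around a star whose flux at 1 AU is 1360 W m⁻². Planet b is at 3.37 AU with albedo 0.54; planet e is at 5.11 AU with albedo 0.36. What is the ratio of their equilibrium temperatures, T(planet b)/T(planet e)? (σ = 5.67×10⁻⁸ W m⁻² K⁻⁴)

T₁/T₂ ≈ 1.134

T_eq = [S₀(1−A)/(4σd²)]^(1/4), so T ∝ (1−A)^(1/4) / √d.
T₁ = [1360×0.46/(4×5.67×10⁻⁸×3.37²)]^(1/4) = 124.84 K.
T₂ = [1360×0.64/(4×5.67×10⁻⁸×5.11²)]^(1/4) = 110.11 K.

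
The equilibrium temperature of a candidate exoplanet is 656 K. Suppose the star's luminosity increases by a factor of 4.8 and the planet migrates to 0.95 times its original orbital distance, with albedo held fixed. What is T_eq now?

T_eq ∝ L^(1/4) · d^(−1/2).
T′ = 656 × 4.8^(1/4) / 0.95^(1/2) = 996 K.

T_eq ≈ 996 K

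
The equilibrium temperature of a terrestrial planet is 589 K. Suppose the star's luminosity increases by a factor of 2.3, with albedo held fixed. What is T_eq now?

T_eq ∝ L^(1/4) · d^(−1/2).
T′ = 589 × 2.3^(1/4) = 725 K.

T_eq ≈ 725 K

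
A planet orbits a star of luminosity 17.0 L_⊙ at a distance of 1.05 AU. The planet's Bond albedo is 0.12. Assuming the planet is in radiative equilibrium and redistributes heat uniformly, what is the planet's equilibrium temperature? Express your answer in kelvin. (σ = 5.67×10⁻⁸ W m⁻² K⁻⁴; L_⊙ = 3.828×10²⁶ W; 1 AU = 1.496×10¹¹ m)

T_eq ≈ 534 K

d = 1.05 AU = 1.57×10¹¹ m.
L = 17.0 × 3.828×10²⁶ = 6.51×10²⁷ W.
Flux: S = L/(4πd²) = 6.51×10²⁷/(4π×(1.57×10¹¹)²) = 2.10×10⁴ W m⁻².
Energy balance: absorbed = emitted ⇒ πR²·S(1−A) = 4πR²·σT_eq⁴, so T_eq⁴ = S(1−A)/(4σ).
T_eq = [2.10×10⁴ × 0.88 / (4 × 5.67×10⁻⁸)]^(1/4) = (8.14×10¹⁰)^(1/4) = 534 K.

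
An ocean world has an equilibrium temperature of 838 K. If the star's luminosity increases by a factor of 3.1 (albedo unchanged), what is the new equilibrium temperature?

T_eq ≈ 1110 K

T_eq ∝ L^(1/4) · d^(−1/2).
T′ = 838 × 3.1^(1/4) = 1110 K.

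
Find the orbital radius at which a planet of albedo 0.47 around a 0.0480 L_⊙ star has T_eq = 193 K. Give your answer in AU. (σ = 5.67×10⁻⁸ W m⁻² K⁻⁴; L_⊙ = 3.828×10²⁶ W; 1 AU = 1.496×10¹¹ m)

L = 0.0480 × 3.828×10²⁶ = 1.84×10²⁵ W.
From T_eq⁴ = L(1−A)/(16πσd²): d = √[L(1−A)/(16πσT_eq⁴)].
d = √[1.84×10²⁵ × 0.53 / (16π × 5.67×10⁻⁸ × (193)⁴)] = 4.96×10¹⁰ m = 0.332 AU.

d ≈ 0.332 AU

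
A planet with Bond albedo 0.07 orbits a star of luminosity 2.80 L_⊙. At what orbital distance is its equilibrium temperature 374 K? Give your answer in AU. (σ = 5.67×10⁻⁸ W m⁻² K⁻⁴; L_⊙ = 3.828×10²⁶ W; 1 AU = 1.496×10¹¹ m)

L = 2.80 × 3.828×10²⁶ = 1.07×10²⁷ W.
From T_eq⁴ = L(1−A)/(16πσd²): d = √[L(1−A)/(16πσT_eq⁴)].
d = √[1.07×10²⁷ × 0.93 / (16π × 5.67×10⁻⁸ × (374)⁴)] = 1.34×10¹¹ m = 0.894 AU.

d ≈ 0.894 AU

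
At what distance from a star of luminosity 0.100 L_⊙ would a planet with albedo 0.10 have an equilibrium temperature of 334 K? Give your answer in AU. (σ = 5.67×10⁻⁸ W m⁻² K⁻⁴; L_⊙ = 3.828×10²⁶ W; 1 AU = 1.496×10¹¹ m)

d ≈ 0.208 AU

L = 0.100 × 3.828×10²⁶ = 3.83×10²⁵ W.
From T_eq⁴ = L(1−A)/(16πσd²): d = √[L(1−A)/(16πσT_eq⁴)].
d = √[3.83×10²⁵ × 0.90 / (16π × 5.67×10⁻⁸ × (334)⁴)] = 3.12×10¹⁰ m = 0.208 AU.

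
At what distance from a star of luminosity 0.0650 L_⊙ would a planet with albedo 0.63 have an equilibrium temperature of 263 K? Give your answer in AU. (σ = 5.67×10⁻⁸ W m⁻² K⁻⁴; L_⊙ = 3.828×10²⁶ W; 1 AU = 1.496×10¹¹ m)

L = 0.0650 × 3.828×10²⁶ = 2.49×10²⁵ W.
From T_eq⁴ = L(1−A)/(16πσd²): d = √[L(1−A)/(16πσT_eq⁴)].
d = √[2.49×10²⁵ × 0.37 / (16π × 5.67×10⁻⁸ × (263)⁴)] = 2.60×10¹⁰ m = 0.174 AU.

d ≈ 0.174 AU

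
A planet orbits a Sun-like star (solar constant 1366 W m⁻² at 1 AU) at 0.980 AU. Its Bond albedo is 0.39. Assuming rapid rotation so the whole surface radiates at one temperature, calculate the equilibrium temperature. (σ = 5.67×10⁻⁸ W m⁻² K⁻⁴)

T_eq ≈ 249 K

Flux at 0.980 AU: S = 1366/0.980² = 1420 W m⁻².
Energy balance: absorbed = emitted ⇒ πR²·S(1−A) = 4πR²·σT_eq⁴, so T_eq⁴ = S(1−A)/(4σ).
T_eq = [1420 × 0.61 / (4 × 5.67×10⁻⁸)]^(1/4) = (3.83×10⁹)^(1/4) = 249 K.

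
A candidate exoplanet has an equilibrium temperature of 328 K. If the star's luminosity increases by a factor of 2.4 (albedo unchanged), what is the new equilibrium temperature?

T_eq ∝ L^(1/4) · d^(−1/2).
T′ = 328 × 2.4^(1/4) = 408 K.

T_eq ≈ 408 K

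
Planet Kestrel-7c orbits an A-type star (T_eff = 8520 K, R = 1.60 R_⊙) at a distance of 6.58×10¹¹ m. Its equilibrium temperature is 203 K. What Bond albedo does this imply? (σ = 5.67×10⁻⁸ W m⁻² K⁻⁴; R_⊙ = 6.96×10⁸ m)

R_⋆ = 1.60 × 6.96×10⁸ = 1.11×10⁹ m.
L = 4πR_⋆²σT_⋆⁴ = 4π(1.11×10⁹)² × 5.67×10⁻⁸ × (8520)⁴ = 4.66×10²⁷ W.
S = L/(4πd²) = 856 W m⁻².
From T_eq⁴ = S(1−A)/(4σ): 1−A = 4σT_eq⁴/S.
1−A = 4 × 5.67×10⁻⁸ × (203)⁴ / 856 = 0.450.

A ≈ 0.55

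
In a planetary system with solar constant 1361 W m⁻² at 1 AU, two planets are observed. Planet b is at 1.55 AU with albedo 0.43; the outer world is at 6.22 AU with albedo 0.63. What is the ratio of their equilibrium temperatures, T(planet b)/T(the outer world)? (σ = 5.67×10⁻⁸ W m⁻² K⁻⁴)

T₁/T₂ ≈ 2.232

T_eq = [S₀(1−A)/(4σd²)]^(1/4), so T ∝ (1−A)^(1/4) / √d.
T₁ = [1361×0.57/(4×5.67×10⁻⁸×1.55²)]^(1/4) = 194.25 K.
T₂ = [1361×0.37/(4×5.67×10⁻⁸×6.22²)]^(1/4) = 87.04 K.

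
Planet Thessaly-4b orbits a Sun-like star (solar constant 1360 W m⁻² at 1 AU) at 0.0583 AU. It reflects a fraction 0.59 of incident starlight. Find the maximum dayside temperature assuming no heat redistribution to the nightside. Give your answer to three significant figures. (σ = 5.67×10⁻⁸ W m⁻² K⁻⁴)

Flux at 0.0583 AU: S = 1360/0.0583² = 4.00×10⁵ W m⁻².
With no redistribution each surface element balances locally: S(1−A) = σT⁴.
T = [4.00×10⁵ × 0.41 / 5.67×10⁻⁸]^(1/4) = (2.89×10¹²)^(1/4) = 1300 K.

T_ss ≈ 1300 K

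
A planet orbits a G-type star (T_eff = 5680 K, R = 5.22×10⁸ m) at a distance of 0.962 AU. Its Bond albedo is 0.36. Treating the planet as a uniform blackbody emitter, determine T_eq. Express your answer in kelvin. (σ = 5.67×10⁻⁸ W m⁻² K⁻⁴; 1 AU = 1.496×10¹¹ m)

d = 0.962 AU = 1.44×10¹¹ m.
L = 4πR_⋆²σT_⋆⁴ = 4π(5.22×10⁸)² × 5.67×10⁻⁸ × (5680)⁴ = 2.02×10²⁶ W.
S = L/(4πd²) = 776 W m⁻².
Energy balance: absorbed = emitted ⇒ πR²·S(1−A) = 4πR²·σT_eq⁴, so T_eq⁴ = S(1−A)/(4σ).
T_eq = [776 × 0.64 / (4 × 5.67×10⁻⁸)]^(1/4) = (2.19×10⁹)^(1/4) = 216 K.

T_eq ≈ 216 K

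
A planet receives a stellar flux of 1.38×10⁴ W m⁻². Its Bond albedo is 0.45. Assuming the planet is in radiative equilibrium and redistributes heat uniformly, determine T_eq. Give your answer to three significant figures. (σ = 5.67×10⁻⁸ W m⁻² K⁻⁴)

T_eq ≈ 428 K

Energy balance: absorbed = emitted ⇒ πR²·S(1−A) = 4πR²·σT_eq⁴, so T_eq⁴ = S(1−A)/(4σ).
T_eq = [1.38×10⁴ × 0.55 / (4 × 5.67×10⁻⁸)]^(1/4) = (3.35×10¹⁰)^(1/4) = 428 K.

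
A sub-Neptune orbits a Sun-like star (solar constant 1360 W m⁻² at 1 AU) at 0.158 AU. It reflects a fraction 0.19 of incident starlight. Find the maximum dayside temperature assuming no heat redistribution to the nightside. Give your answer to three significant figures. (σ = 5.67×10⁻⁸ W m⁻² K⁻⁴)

Flux at 0.158 AU: S = 1360/0.158² = 5.45×10⁴ W m⁻².
With no redistribution each surface element balances locally: S(1−A) = σT⁴.
T = [5.45×10⁴ × 0.81 / 5.67×10⁻⁸]^(1/4) = (7.78×10¹¹)^(1/4) = 939 K.

T_ss ≈ 939 K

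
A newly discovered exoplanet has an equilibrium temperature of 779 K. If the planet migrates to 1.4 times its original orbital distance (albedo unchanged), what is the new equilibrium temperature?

T_eq ∝ L^(1/4) · d^(−1/2).
T′ = 779 / 1.4^(1/2) = 658 K.

T_eq ≈ 658 K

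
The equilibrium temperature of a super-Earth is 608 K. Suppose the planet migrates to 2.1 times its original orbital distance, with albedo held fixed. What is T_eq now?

T_eq ≈ 420 K

T_eq ∝ L^(1/4) · d^(−1/2).
T′ = 608 / 2.1^(1/2) = 420 K.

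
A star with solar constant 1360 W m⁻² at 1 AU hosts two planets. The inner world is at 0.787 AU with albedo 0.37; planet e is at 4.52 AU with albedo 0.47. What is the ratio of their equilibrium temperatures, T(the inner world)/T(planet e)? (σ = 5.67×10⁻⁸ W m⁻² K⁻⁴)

T_eq = [S₀(1−A)/(4σd²)]^(1/4), so T ∝ (1−A)^(1/4) / √d.
T₁ = [1360×0.63/(4×5.67×10⁻⁸×0.787²)]^(1/4) = 279.46 K.
T₂ = [1360×0.53/(4×5.67×10⁻⁸×4.52²)]^(1/4) = 111.68 K.

T₁/T₂ ≈ 2.502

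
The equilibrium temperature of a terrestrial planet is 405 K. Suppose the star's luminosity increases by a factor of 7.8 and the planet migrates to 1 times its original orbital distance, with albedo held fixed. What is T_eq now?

T_eq ∝ L^(1/4) · d^(−1/2).
T′ = 405 × 7.8^(1/4) / 1^(1/2) = 677 K.

T_eq ≈ 677 K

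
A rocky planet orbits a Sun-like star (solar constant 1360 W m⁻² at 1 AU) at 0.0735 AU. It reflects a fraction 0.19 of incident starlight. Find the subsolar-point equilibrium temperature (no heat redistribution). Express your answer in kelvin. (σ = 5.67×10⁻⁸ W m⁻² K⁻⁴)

Flux at 0.0735 AU: S = 1360/0.0735² = 2.52×10⁵ W m⁻².
At the subsolar point the surface absorbs S(1−A) and emits σT⁴ per unit area — no factor of 4, since only the local patch is in balance.
T = [2.52×10⁵ × 0.81 / 5.67×10⁻⁸]^(1/4) = (3.60×10¹²)^(1/4) = 1380 K.

T_ss ≈ 1380 K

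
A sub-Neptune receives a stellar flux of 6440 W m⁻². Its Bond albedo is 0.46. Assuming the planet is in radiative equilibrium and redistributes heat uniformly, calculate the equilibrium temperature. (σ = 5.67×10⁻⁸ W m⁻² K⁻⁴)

Energy balance: absorbed = emitted ⇒ πR²·S(1−A) = 4πR²·σT_eq⁴, so T_eq⁴ = S(1−A)/(4σ).
T_eq = [6440 × 0.54 / (4 × 5.67×10⁻⁸)]^(1/4) = (1.53×10¹⁰)^(1/4) = 352 K.

T_eq ≈ 352 K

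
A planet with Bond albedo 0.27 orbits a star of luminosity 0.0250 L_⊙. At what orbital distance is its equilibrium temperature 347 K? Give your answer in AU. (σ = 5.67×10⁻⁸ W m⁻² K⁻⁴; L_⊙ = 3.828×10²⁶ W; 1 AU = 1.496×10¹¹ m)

L = 0.0250 × 3.828×10²⁶ = 9.57×10²⁴ W.
From T_eq⁴ = L(1−A)/(16πσd²): d = √[L(1−A)/(16πσT_eq⁴)].
d = √[9.57×10²⁴ × 0.73 / (16π × 5.67×10⁻⁸ × (347)⁴)] = 1.30×10¹⁰ m = 0.0869 AU.

d ≈ 0.0869 AU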